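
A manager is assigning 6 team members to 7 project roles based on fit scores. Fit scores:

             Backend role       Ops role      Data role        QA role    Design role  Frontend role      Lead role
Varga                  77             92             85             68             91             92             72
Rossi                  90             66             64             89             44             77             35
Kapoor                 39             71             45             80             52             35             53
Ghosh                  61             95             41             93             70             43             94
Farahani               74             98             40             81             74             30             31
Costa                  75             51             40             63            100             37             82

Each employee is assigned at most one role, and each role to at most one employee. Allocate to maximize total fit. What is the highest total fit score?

Maximum total: 554 pts

This is a one-to-one assignment (maximum-weight bipartite matching).
Optimal: Varga→Frontend role (92 pts), Rossi→Backend role (90 pts), Kapoor→QA role (80 pts), Ghosh→Lead role (94 pts), Farahani→Ops role (98 pts), Costa→Design role (100 pts) — total 92+90+80+94+98+100 = 554 pts.
Row-greedy (each employee in turn takes its best remaining role) gives 470 pts, worse by 84.
Next-best assignment: Varga→Data role, Rossi→Backend role, Kapoor→QA role, Ghosh→Lead role, Farahani→Ops role, Costa→Design role = 547 pts.
Swapping Varga↔Farahani (Varga→Ops role 92 pts, Farahani→Frontend role 30 pts) loses 68.
No other one-to-one assignment exceeds 554 pts.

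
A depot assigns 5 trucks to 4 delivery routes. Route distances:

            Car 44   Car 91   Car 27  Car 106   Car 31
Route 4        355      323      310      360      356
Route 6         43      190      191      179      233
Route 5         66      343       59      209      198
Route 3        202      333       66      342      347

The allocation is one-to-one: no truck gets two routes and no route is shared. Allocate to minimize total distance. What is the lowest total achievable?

Minimum total: 630 km

Optimal: Car 91→Route 4 (323 km), Car 44→Route 6 (43 km), Car 31→Route 5 (198 km), Car 27→Route 3 (66 km) — total 323+43+198+66 = 630 km.
Row-greedy (each truck in turn takes its cheapest remaining route) gives 767 km, worse by 137.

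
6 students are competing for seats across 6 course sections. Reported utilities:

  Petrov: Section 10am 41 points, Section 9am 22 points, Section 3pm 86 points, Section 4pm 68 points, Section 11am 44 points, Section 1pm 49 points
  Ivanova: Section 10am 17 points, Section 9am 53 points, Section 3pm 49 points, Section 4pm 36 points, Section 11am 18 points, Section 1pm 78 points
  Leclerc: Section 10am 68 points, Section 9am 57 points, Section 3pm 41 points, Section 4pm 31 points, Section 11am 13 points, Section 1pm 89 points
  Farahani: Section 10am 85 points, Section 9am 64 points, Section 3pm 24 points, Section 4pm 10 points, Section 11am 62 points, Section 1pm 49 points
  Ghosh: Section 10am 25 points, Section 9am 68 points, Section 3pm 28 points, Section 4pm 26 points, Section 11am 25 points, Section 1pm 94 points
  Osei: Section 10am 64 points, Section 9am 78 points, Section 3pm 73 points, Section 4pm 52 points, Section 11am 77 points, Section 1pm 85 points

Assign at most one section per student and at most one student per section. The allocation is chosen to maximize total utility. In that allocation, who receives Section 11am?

Osei receives Section 11am.

This is a one-to-one assignment (maximum-weight bipartite matching).
Optimal: Petrov→Section 3pm (86 points), Ivanova→Section 4pm (36 points), Leclerc→Section 1pm (89 points), Farahani→Section 10am (85 points), Ghosh→Section 9am (68 points), Osei→Section 11am (77 points) — total 86+36+89+85+68+77 = 441 points.
Row-greedy (each student in turn takes its best remaining section) gives 399 points, worse by 42.
Next-best assignment: Petrov→Section 4pm, Ivanova→Section 3pm, Leclerc→Section 1pm, Farahani→Section 10am, Ghosh→Section 9am, Osei→Section 11am = 436 points.
Osei's own top section is Section 1pm (85 points), but forcing Osei→Section 1pm and reassigning the rest optimally gives only 405 points — worse by 36.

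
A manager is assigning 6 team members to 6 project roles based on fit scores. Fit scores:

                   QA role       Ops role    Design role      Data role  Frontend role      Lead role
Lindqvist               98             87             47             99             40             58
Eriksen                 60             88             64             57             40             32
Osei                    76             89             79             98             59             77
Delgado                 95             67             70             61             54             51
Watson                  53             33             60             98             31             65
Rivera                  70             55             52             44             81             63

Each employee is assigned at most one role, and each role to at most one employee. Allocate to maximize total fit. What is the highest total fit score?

Max total: 512 pts

Optimal: Lindqvist→QA role (98 pts), Eriksen→Ops role (88 pts), Osei→Lead role (77 pts), Delgado→Design role (70 pts), Watson→Data role (98 pts), Rivera→Frontend role (81 pts) — total 98+88+77+70+98+81 = 512 pts.
Row-greedy (each employee in turn takes its best remaining role) gives 507 pts, worse by 5.
Next-best assignment: Lindqvist→Data role, Eriksen→Ops role, Osei→Design role, Delgado→QA role, Watson→Lead role, Rivera→Frontend role = 507 pts.
Checked against all permutations: 512 pts is optimal.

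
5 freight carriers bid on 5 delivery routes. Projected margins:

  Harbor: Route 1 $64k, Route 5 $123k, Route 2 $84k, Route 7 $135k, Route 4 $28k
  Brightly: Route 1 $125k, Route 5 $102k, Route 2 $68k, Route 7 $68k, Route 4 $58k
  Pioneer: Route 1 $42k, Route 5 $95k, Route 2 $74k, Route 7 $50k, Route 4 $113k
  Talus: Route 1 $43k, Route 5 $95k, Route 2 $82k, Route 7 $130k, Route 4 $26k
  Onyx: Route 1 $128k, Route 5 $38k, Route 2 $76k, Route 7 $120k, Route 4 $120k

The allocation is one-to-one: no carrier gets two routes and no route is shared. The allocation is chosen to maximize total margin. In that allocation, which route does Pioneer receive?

Pioneer receives Route 2.

Optimal: Harbor→Route 5 ($123k), Brightly→Route 1 ($125k), Pioneer→Route 2 ($74k), Talus→Route 7 ($130k), Onyx→Route 4 ($120k) — total 123+125+74+130+120 = $572k.
Column-greedy (each route in turn goes to its best remaining carrier) gives $514k, worse by 58.
Swapping Harbor↔Brightly (Harbor→Route 1 $64k, Brightly→Route 5 $102k) loses 82.
Pioneer's own top route is Route 4 ($113k), but forcing Pioneer→Route 4 and reassigning the rest optimally gives only $567k — worse by 5.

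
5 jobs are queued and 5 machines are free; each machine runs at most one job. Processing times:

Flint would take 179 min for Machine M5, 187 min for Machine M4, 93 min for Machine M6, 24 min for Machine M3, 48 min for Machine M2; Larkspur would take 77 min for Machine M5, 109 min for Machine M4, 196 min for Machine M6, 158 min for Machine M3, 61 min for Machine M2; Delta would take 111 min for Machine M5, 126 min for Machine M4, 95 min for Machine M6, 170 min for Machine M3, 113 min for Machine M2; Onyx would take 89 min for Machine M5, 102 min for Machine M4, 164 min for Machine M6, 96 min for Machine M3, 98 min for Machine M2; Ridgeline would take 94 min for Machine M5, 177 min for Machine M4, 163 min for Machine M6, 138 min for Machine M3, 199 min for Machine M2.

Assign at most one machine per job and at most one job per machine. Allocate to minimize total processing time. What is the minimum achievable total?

Optimal: Flint→Machine M3 (24 min), Larkspur→Machine M2 (61 min), Delta→Machine M6 (95 min), Onyx→Machine M4 (102 min), Ridgeline→Machine M5 (94 min) — total 24+61+95+102+94 = 376 min.
Column-greedy (each machine in turn goes to its cheapest remaining job) gives 523 min, worse by 147.
Next-best assignment: Flint→Machine M3, Larkspur→Machine M4, Delta→Machine M6, Onyx→Machine M2, Ridgeline→Machine M5 = 420 min.

Minimum total: 376 min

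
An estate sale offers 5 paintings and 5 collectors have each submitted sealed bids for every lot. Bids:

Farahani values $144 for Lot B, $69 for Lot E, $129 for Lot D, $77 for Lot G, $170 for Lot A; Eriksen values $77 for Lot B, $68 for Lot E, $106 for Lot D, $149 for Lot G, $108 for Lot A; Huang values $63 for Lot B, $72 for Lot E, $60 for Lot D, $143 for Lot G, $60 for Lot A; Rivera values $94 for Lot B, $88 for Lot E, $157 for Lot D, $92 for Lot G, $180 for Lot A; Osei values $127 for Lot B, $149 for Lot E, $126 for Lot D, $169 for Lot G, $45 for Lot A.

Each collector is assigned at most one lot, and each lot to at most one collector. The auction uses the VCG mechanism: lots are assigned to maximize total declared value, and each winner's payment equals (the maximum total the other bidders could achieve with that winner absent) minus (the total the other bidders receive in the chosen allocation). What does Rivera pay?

Rivera pays $26.

Efficient allocation: Farahani→Lot B ($144), Eriksen→Lot D ($106), Huang→Lot G ($143), Rivera→Lot A ($180), Osei→Lot E ($149); total welfare W = $722.
Rivera receives Lot A at value $180, so the others get W − 180 = $542.
Without Rivera: best allocation of the remaining 4 bidders over all 5 lots is Farahani→Lot A ($170), Eriksen→Lot D ($106), Huang→Lot G ($143), Osei→Lot E ($149), total $568.
VCG payment = (others' best without Rivera) − (others' welfare with Rivera) = 568 − 542 = $26.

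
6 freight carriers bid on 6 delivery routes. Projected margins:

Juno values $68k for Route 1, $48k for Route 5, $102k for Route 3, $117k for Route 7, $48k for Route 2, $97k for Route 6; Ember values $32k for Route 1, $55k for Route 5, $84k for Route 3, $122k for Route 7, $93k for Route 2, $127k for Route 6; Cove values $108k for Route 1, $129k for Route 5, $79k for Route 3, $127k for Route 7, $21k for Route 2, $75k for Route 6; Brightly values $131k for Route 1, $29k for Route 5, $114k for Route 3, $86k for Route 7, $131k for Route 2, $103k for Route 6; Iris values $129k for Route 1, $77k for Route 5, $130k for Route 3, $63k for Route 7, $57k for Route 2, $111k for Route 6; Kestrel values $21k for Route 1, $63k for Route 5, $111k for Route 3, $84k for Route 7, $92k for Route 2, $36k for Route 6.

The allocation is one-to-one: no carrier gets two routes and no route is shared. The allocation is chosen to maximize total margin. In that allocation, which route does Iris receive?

Iris receives Route 1.

This is the linear assignment problem.
Optimal: Juno→Route 7 ($117k), Ember→Route 6 ($127k), Cove→Route 5 ($129k), Brightly→Route 2 ($131k), Iris→Route 1 ($129k), Kestrel→Route 3 ($111k) — total 117+127+129+131+129+111 = $744k.
Column-greedy (each route in turn goes to its best remaining carrier) gives $701k, worse by 43.
Next-best assignment: Juno→Route 7, Ember→Route 6, Cove→Route 5, Brightly→Route 1, Iris→Route 3, Kestrel→Route 2 = $726k.
Iris's own top route is Route 3 ($130k), but forcing Iris→Route 3 and reassigning the rest optimally gives only $726k — worse by 18.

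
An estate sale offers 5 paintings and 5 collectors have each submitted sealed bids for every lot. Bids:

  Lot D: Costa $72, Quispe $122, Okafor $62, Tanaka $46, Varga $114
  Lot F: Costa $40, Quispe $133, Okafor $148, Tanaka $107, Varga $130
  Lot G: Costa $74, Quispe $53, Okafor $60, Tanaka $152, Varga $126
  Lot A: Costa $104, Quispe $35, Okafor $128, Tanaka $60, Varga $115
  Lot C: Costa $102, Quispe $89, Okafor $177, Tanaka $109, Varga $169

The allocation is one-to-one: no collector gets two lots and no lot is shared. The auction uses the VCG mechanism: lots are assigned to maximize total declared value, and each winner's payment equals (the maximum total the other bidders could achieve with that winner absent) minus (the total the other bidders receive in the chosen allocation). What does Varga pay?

Efficient allocation: Costa→Lot A ($104), Quispe→Lot D ($122), Okafor→Lot F ($148), Tanaka→Lot G ($152), Varga→Lot C ($169); total welfare W = $695.
Varga receives Lot C at value $169, so the others get W − 169 = $526.
Without Varga: best allocation of the remaining 4 bidders over all 5 lots is Costa→Lot A ($104), Quispe→Lot F ($133), Okafor→Lot C ($177), Tanaka→Lot G ($152), total $566.
VCG payment = (others' best without Varga) − (others' welfare with Varga) = 566 − 526 = $40.

Varga pays $40.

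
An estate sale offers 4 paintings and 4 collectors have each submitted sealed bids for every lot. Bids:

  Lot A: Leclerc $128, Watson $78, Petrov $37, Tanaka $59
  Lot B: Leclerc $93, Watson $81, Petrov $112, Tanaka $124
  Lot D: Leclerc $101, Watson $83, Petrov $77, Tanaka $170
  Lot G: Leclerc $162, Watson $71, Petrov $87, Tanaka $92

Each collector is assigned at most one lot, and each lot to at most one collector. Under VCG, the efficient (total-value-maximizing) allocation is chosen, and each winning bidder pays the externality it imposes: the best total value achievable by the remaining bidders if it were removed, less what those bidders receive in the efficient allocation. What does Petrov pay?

Petrov pays $3.

Efficient allocation: Leclerc→Lot G ($162), Watson→Lot A ($78), Petrov→Lot B ($112), Tanaka→Lot D ($170); total welfare W = $522.
Petrov receives Lot B at value $112, so the others get W − 112 = $410.
Without Petrov: best allocation of the remaining 3 bidders over all 4 lots is Leclerc→Lot G ($162), Watson→Lot B ($81), Tanaka→Lot D ($170), total $413.
VCG payment = (others' best without Petrov) − (others' welfare with Petrov) = 413 − 410 = $3.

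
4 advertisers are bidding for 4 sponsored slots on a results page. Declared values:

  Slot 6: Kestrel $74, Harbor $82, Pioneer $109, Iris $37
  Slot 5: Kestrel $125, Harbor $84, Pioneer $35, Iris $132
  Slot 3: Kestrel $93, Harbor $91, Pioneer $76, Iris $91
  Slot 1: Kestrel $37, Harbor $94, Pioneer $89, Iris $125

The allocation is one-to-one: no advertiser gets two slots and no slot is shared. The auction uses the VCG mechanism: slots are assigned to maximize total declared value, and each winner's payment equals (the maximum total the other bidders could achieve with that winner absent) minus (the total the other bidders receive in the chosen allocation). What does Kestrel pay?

Efficient allocation: Kestrel→Slot 5 ($125), Harbor→Slot 3 ($91), Pioneer→Slot 6 ($109), Iris→Slot 1 ($125); total welfare W = $450.
Kestrel receives Slot 5 at value $125, so the others get W − 125 = $325.
Without Kestrel: best allocation of the remaining 3 bidders over all 4 slots is Harbor→Slot 1 ($94), Pioneer→Slot 6 ($109), Iris→Slot 5 ($132), total $335.
VCG payment = (others' best without Kestrel) − (others' welfare with Kestrel) = 335 − 325 = $10.

Kestrel pays $10.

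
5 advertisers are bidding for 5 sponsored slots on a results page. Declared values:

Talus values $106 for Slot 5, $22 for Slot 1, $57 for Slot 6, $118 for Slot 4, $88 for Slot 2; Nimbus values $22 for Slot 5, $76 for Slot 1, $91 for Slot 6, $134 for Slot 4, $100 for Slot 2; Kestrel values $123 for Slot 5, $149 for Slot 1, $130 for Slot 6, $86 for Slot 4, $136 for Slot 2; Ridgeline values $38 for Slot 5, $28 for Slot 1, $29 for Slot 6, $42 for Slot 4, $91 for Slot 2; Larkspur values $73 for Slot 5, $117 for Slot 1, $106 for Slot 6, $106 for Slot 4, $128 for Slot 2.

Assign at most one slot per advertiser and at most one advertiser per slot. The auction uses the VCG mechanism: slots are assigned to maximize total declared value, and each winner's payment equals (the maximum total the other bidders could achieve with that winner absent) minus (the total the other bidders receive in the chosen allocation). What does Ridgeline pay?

Efficient allocation: Talus→Slot 5 ($106), Nimbus→Slot 4 ($134), Kestrel→Slot 1 ($149), Ridgeline→Slot 2 ($91), Larkspur→Slot 6 ($106); total welfare W = $586.
Ridgeline receives Slot 2 at value $91, so the others get W − 91 = $495.
Without Ridgeline: best allocation of the remaining 4 bidders over all 5 slots is Talus→Slot 5 ($106), Nimbus→Slot 4 ($134), Kestrel→Slot 1 ($149), Larkspur→Slot 2 ($128), total $517.
VCG payment = (others' best without Ridgeline) − (others' welfare with Ridgeline) = 517 − 495 = $22.

Ridgeline pays $22.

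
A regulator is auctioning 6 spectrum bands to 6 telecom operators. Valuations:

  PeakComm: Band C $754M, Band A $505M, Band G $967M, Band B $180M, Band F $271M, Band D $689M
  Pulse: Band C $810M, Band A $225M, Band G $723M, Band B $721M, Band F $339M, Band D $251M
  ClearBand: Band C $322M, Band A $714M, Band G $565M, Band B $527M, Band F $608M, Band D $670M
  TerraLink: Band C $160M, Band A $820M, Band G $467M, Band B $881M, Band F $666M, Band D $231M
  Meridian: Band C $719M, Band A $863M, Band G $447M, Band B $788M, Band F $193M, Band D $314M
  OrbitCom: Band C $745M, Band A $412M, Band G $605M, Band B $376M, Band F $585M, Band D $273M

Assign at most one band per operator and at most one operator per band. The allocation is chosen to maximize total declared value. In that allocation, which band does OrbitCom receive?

Optimal: PeakComm→Band G ($967M), Pulse→Band C ($810M), ClearBand→Band D ($670M), TerraLink→Band B ($881M), Meridian→Band A ($863M), OrbitCom→Band F ($585M) — total 967+810+670+881+863+585 = $4776M.
Swapping TerraLink↔Meridian (TerraLink→Band A $820M, Meridian→Band B $788M) loses 136.
OrbitCom's own top band is Band C ($745M), but forcing OrbitCom→Band C and reassigning the rest optimally gives only $4632M — worse by 144.

OrbitCom receives Band F.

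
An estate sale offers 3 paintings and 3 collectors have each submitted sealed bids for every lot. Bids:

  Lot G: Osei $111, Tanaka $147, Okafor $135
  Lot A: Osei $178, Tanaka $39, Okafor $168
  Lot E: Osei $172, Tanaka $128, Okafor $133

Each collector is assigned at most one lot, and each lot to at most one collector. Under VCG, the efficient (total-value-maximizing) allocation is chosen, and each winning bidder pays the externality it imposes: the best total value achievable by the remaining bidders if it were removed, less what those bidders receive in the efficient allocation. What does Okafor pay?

Efficient allocation: Osei→Lot E ($172), Tanaka→Lot G ($147), Okafor→Lot A ($168); total welfare W = $487.
Okafor receives Lot A at value $168, so the others get W − 168 = $319.
Without Okafor: best allocation of the remaining 2 bidders over all 3 lots is Osei→Lot A ($178), Tanaka→Lot G ($147), total $325.
VCG payment = (others' best without Okafor) − (others' welfare with Okafor) = 325 − 319 = $6.

Okafor pays $6.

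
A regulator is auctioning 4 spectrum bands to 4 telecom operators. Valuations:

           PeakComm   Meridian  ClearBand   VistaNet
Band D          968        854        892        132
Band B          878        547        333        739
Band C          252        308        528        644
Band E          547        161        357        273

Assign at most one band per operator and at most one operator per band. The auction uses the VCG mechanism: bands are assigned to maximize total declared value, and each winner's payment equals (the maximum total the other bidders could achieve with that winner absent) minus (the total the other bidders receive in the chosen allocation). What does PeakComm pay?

PeakComm pays $266M.

Efficient allocation: PeakComm→Band B ($878M), Meridian→Band D ($854M), ClearBand→Band E ($357M), VistaNet→Band C ($644M); total welfare W = $2733M.
PeakComm receives Band B at value $878M, so the others get W − 878 = $1855M.
Without PeakComm: best allocation of the remaining 3 bidders over all 4 bands is Meridian→Band D ($854M), ClearBand→Band C ($528M), VistaNet→Band B ($739M), total $2121M.
VCG payment = (others' best without PeakComm) − (others' welfare with PeakComm) = 2121 − 1855 = $266M.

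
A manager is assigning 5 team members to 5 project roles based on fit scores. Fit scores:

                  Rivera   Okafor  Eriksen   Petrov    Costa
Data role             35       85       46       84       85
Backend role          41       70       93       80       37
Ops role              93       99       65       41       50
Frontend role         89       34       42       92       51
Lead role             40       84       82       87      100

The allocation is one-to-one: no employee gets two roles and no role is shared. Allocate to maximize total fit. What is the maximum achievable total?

Optimal: Rivera→Frontend role (89 pts), Okafor→Ops role (99 pts), Eriksen→Backend role (93 pts), Petrov→Data role (84 pts), Costa→Lead role (100 pts) — total 89+99+93+84+100 = 465 pts.
Row-greedy (each employee in turn takes its best remaining role) gives 463 pts, worse by 2.
Next-best assignment: Rivera→Ops role, Okafor→Data role, Eriksen→Backend role, Petrov→Frontend role, Costa→Lead role = 463 pts.
Swapping Eriksen↔Rivera (Eriksen→Frontend role 42 pts, Rivera→Backend role 41 pts) loses 99.
Every other assignment is strictly worse.

Maximum total: 465 pts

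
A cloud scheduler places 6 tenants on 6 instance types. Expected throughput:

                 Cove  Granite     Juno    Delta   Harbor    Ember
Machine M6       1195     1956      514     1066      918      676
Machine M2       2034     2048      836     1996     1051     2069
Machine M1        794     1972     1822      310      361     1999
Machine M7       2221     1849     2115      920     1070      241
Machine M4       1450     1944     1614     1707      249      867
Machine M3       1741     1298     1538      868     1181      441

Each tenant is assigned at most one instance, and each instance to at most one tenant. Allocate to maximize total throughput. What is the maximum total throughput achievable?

Maximum total: 10992 ops/s

Optimal: Cove→Machine M2 (2034 ops/s), Granite→Machine M6 (1956 ops/s), Juno→Machine M7 (2115 ops/s), Delta→Machine M4 (1707 ops/s), Harbor→Machine M3 (1181 ops/s), Ember→Machine M1 (1999 ops/s) — total 2034+1956+2115+1707+1181+1999 = 10992 ops/s.
Row-greedy (each tenant in turn takes its best remaining instance) gives 9655 ops/s, worse by 1337.
Swapping Delta↔Juno (Delta→Machine M7 920 ops/s, Juno→Machine M4 1614 ops/s) loses 1288.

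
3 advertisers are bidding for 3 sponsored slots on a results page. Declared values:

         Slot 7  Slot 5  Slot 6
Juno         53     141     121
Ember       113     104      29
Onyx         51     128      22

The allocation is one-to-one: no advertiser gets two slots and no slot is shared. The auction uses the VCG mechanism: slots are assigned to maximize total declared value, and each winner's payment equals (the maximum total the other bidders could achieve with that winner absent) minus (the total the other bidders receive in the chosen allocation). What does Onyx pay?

Onyx pays $20.

Efficient allocation: Juno→Slot 6 ($121), Ember→Slot 7 ($113), Onyx→Slot 5 ($128); total welfare W = $362.
Onyx receives Slot 5 at value $128, so the others get W − 128 = $234.
Without Onyx: best allocation of the remaining 2 bidders over all 3 slots is Juno→Slot 5 ($141), Ember→Slot 7 ($113), total $254.
VCG payment = (others' best without Onyx) − (others' welfare with Onyx) = 254 − 234 = $20.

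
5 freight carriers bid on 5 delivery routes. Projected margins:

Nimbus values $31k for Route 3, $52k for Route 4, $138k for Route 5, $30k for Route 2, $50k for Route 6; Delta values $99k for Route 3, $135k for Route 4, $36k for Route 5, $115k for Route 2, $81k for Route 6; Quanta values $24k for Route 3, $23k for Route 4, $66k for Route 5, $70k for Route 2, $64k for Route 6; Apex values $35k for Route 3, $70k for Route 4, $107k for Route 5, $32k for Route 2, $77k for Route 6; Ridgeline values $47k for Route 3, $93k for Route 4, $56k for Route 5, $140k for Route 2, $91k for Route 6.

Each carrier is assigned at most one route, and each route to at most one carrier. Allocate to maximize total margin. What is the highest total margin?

This is the linear assignment problem.
Optimal: Nimbus→Route 5 ($138k), Delta→Route 4 ($135k), Quanta→Route 3 ($24k), Apex→Route 6 ($77k), Ridgeline→Route 2 ($140k) — total 138+135+24+77+140 = $514k.
Row-greedy (each carrier in turn takes its best remaining route) gives $467k, worse by 47.
Next-best assignment: Nimbus→Route 5, Delta→Route 4, Quanta→Route 6, Apex→Route 3, Ridgeline→Route 2 = $512k.
Swapping Nimbus↔Ridgeline (Nimbus→Route 2 $30k, Ridgeline→Route 5 $56k) loses 192.
Checked against all permutations: $514k is optimal.

Maximum total: $514k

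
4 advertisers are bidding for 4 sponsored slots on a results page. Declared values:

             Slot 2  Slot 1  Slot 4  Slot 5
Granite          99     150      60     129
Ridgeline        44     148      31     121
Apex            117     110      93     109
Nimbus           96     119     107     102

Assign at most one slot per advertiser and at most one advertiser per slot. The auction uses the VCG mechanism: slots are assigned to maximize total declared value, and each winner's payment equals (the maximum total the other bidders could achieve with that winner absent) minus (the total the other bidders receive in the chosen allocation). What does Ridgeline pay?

Ridgeline pays $21.

Efficient allocation: Granite→Slot 5 ($129), Ridgeline→Slot 1 ($148), Apex→Slot 2 ($117), Nimbus→Slot 4 ($107); total welfare W = $501.
Ridgeline receives Slot 1 at value $148, so the others get W − 148 = $353.
Without Ridgeline: best allocation of the remaining 3 bidders over all 4 slots is Granite→Slot 1 ($150), Apex→Slot 2 ($117), Nimbus→Slot 4 ($107), total $374.
VCG payment = (others' best without Ridgeline) − (others' welfare with Ridgeline) = 374 − 353 = $21.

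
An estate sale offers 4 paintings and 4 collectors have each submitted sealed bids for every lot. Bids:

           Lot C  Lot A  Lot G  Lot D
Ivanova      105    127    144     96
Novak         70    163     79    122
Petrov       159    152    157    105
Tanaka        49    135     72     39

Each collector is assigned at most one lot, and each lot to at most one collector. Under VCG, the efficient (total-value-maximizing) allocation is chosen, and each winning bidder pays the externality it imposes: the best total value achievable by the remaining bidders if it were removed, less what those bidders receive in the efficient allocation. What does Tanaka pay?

Efficient allocation: Ivanova→Lot G ($144), Novak→Lot D ($122), Petrov→Lot C ($159), Tanaka→Lot A ($135); total welfare W = $560.
Tanaka receives Lot A at value $135, so the others get W − 135 = $425.
Without Tanaka: best allocation of the remaining 3 bidders over all 4 lots is Ivanova→Lot G ($144), Novak→Lot A ($163), Petrov→Lot C ($159), total $466.
VCG payment = (others' best without Tanaka) − (others' welfare with Tanaka) = 466 − 425 = $41.

Tanaka pays $41.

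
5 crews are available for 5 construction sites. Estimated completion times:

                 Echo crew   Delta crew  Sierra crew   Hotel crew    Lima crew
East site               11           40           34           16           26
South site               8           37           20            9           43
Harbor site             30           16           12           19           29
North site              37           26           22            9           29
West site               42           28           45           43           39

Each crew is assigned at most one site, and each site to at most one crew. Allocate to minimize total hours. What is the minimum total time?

Minimum total: 83 hours

Optimal: Echo crew→South site (8 hours), Delta crew→West site (28 hours), Sierra crew→Harbor site (12 hours), Hotel crew→North site (9 hours), Lima crew→East site (26 hours) — total 8+28+12+9+26 = 83 hours.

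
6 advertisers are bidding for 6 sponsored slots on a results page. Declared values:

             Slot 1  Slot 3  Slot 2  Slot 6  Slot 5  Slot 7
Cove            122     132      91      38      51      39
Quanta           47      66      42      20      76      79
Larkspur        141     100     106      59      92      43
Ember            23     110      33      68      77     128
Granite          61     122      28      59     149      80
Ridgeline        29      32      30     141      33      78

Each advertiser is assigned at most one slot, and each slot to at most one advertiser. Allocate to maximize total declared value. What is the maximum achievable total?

Maximum total: $733

Treat this as an assignment problem: match each advertiser to one slot.
Optimal: Cove→Slot 3 ($132), Quanta→Slot 2 ($42), Larkspur→Slot 1 ($141), Ember→Slot 7 ($128), Granite→Slot 5 ($149), Ridgeline→Slot 6 ($141) — total 132+42+141+128+149+141 = $733.
Row-greedy (each advertiser in turn takes its best remaining slot) gives $518, worse by 215.
Swapping Ember↔Quanta (Ember→Slot 2 $33, Quanta→Slot 7 $79) loses 58.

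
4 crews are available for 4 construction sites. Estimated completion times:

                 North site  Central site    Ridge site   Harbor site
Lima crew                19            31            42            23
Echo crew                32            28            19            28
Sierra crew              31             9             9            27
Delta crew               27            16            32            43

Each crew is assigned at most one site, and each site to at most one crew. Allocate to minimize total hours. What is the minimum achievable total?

Min total: 72 hours

This is a one-to-one assignment (minimum-cost bipartite matching).
Optimal: Lima crew→North site (19 hours), Echo crew→Harbor site (28 hours), Sierra crew→Ridge site (9 hours), Delta crew→Central site (16 hours) — total 19+28+9+16 = 72 hours.
Min-entry greedy (repeatedly take the single cheapest remaining cell) gives 90 hours, worse by 18.
Next-best assignment: Lima crew→Harbor site, Echo crew→Ridge site, Sierra crew→Central site, Delta crew→North site = 78 hours.
No other one-to-one assignment undercuts 72 hours.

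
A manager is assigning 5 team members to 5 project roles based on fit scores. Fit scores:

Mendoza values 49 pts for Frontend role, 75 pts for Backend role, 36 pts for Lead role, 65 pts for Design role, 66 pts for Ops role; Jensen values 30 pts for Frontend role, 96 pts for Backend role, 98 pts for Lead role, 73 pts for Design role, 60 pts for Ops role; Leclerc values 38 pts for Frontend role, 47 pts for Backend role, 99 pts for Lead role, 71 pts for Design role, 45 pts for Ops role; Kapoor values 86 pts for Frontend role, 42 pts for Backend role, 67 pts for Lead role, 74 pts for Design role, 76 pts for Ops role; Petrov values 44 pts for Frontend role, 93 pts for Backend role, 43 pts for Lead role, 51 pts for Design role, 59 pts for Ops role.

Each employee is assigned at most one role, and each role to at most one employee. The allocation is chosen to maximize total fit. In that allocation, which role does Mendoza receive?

This is the linear assignment problem.
Optimal: Mendoza→Ops role (66 pts), Jensen→Design role (73 pts), Leclerc→Lead role (99 pts), Kapoor→Frontend role (86 pts), Petrov→Backend role (93 pts) — total 66+73+99+86+93 = 417 pts.
Max-entry greedy (repeatedly take the single best remaining cell) gives 398 pts, worse by 19.
Swapping Kapoor↔Leclerc (Kapoor→Lead role 67 pts, Leclerc→Frontend role 38 pts) loses 80.
Mendoza's own top role is Backend role (75 pts), but forcing Mendoza→Backend role and reassigning the rest optimally gives only 392 pts — worse by 25.

Mendoza receives Ops role.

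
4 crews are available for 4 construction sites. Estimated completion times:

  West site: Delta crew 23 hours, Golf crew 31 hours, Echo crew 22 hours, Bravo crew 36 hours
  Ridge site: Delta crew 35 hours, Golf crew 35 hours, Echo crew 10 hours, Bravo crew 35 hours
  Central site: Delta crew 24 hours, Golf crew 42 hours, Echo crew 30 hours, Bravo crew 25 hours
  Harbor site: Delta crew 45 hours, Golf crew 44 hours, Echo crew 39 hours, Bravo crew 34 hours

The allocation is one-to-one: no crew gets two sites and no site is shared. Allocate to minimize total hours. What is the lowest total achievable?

Minimum total: 99 hours

Optimal: Delta crew→Central site (24 hours), Golf crew→West site (31 hours), Echo crew→Ridge site (10 hours), Bravo crew→Harbor site (34 hours) — total 24+31+10+34 = 99 hours.
Next-best assignment: Delta crew→West site, Golf crew→Harbor site, Echo crew→Ridge site, Bravo crew→Central site = 102 hours.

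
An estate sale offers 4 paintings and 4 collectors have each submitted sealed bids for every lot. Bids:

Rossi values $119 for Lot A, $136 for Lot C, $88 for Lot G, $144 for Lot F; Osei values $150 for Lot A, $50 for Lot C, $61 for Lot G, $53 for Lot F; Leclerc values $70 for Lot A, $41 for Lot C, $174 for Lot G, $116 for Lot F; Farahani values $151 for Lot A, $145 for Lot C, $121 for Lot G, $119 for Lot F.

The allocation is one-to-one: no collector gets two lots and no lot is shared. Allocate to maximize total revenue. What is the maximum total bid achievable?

This is the linear assignment problem.
Optimal: Rossi→Lot F ($144), Osei→Lot A ($150), Leclerc→Lot G ($174), Farahani→Lot C ($145) — total 144+150+174+145 = $613.
Column-greedy (each lot in turn goes to its best remaining collector) gives $514, worse by 99.
Swapping Leclerc↔Osei (Leclerc→Lot A $70, Osei→Lot G $61) loses 193.

Maximum total: $613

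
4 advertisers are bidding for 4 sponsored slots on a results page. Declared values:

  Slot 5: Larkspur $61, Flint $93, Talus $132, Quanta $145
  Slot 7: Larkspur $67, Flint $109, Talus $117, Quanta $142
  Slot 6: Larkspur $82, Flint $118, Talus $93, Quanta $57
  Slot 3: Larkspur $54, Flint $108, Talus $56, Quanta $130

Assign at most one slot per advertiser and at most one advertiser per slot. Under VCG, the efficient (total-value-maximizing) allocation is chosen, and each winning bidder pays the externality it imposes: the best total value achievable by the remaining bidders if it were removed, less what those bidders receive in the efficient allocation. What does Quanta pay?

Efficient allocation: Larkspur→Slot 6 ($82), Flint→Slot 3 ($108), Talus→Slot 5 ($132), Quanta→Slot 7 ($142); total welfare W = $464.
Quanta receives Slot 7 at value $142, so the others get W − 142 = $322.
Without Quanta: best allocation of the remaining 3 bidders over all 4 slots is Larkspur→Slot 6 ($82), Flint→Slot 7 ($109), Talus→Slot 5 ($132), total $323.
VCG payment = (others' best without Quanta) − (others' welfare with Quanta) = 323 − 322 = $1.

Quanta pays $1.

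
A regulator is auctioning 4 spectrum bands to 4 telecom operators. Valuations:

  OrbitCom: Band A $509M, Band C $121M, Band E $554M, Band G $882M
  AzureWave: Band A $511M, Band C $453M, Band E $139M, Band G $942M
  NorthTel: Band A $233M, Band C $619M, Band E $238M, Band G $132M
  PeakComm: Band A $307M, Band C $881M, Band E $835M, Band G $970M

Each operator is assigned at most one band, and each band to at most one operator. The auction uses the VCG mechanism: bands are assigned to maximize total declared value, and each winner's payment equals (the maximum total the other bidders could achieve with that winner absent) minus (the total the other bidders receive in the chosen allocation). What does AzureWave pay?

AzureWave pays $373M.

Efficient allocation: OrbitCom→Band A ($509M), AzureWave→Band G ($942M), NorthTel→Band C ($619M), PeakComm→Band E ($835M); total welfare W = $2905M.
AzureWave receives Band G at value $942M, so the others get W − 942 = $1963M.
Without AzureWave: best allocation of the remaining 3 bidders over all 4 bands is OrbitCom→Band G ($882M), NorthTel→Band C ($619M), PeakComm→Band E ($835M), total $2336M.
VCG payment = (others' best without AzureWave) − (others' welfare with AzureWave) = 2336 − 1963 = $373M.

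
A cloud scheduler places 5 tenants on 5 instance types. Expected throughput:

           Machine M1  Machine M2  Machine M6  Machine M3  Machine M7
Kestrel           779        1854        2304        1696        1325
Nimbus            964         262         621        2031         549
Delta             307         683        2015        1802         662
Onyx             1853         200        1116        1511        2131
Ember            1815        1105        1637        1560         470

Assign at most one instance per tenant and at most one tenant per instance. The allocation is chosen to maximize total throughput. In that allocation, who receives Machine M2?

Kestrel receives Machine M2.

Treat this as an assignment problem: match each tenant to one instance.
Optimal: Kestrel→Machine M2 (1854 ops/s), Nimbus→Machine M3 (2031 ops/s), Delta→Machine M6 (2015 ops/s), Onyx→Machine M7 (2131 ops/s), Ember→Machine M1 (1815 ops/s) — total 1854+2031+2015+2131+1815 = 9846 ops/s.
Max-entry greedy (repeatedly take the single best remaining cell) gives 8964 ops/s, worse by 882.
Next-best assignment: Kestrel→Machine M6, Nimbus→Machine M3, Delta→Machine M2, Onyx→Machine M7, Ember→Machine M1 = 8964 ops/s.
Kestrel's own top instance is Machine M6 (2304 ops/s), but forcing Kestrel→Machine M6 and reassigning the rest optimally gives only 8964 ops/s — worse by 882.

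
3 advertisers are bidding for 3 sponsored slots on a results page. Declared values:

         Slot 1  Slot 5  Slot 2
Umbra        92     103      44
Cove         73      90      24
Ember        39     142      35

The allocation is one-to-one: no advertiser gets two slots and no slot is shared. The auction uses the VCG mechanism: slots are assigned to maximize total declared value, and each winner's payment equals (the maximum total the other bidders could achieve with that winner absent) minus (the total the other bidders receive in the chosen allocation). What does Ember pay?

Efficient allocation: Umbra→Slot 2 ($44), Cove→Slot 1 ($73), Ember→Slot 5 ($142); total welfare W = $259.
Ember receives Slot 5 at value $142, so the others get W − 142 = $117.
Without Ember: best allocation of the remaining 2 bidders over all 3 slots is Umbra→Slot 1 ($92), Cove→Slot 5 ($90), total $182.
VCG payment = (others' best without Ember) − (others' welfare with Ember) = 182 − 117 = $65.

Ember pays $65.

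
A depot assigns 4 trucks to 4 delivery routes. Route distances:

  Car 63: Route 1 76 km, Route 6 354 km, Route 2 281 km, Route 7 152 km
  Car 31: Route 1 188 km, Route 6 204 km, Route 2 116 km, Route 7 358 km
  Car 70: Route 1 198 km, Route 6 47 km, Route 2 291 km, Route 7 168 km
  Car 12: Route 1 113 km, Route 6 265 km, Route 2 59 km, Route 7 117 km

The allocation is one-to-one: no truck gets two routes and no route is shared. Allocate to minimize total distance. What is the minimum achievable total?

Minimum total: 356 km

Treat this as an assignment problem: match each truck to one route.
Optimal: Car 63→Route 1 (76 km), Car 31→Route 2 (116 km), Car 70→Route 6 (47 km), Car 12→Route 7 (117 km) — total 76+116+47+117 = 356 km.
Min-entry greedy (repeatedly take the single cheapest remaining cell) gives 540 km, worse by 184.
Checked against all permutations: 356 km is optimal.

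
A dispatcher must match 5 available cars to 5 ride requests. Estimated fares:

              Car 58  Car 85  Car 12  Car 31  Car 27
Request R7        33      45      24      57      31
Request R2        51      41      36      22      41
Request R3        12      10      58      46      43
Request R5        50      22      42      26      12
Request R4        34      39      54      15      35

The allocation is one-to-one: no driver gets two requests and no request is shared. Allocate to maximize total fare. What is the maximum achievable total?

Max total: $245

Optimal: Car 58→Request R5 ($50), Car 85→Request R2 ($41), Car 12→Request R4 ($54), Car 31→Request R7 ($57), Car 27→Request R3 ($43) — total 50+41+54+57+43 = $245.
No other one-to-one assignment exceeds $245.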